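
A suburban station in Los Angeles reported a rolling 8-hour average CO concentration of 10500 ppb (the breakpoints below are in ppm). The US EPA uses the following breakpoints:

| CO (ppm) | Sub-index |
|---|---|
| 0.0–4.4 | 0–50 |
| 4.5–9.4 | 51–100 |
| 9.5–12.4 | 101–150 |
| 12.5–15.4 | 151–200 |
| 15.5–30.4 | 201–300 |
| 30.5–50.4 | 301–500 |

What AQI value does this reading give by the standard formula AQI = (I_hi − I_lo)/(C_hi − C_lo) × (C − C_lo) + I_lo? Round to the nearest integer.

118

Convert: 10500 ppb = 10.5 ppm.
CO 10.5: bracket 9.5–12.4 → index 101–150; slope 49/2.9, offset 1.0.
AQI = 101 + 49/2.9·1.0 ≈ 117.90 ⇒ 118.
AQI 118 falls in the Unhealthy for Sensitive Groups category.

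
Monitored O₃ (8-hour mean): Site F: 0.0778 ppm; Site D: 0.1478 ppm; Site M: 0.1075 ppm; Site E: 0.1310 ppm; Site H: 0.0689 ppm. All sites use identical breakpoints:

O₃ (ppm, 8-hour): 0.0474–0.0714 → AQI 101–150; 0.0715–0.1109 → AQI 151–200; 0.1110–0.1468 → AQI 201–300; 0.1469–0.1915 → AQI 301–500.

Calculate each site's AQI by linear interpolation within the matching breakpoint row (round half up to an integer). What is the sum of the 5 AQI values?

Site F 0.0778: bracket 0.0715–0.1109 → index 151–200; slope 49/0.0394, offset 0.0063.
AQI = 151 + 49/0.0394·0.0063 ≈ 158.84 ⇒ 159.
Site D: row 0.1469–0.1915 (AQI 301–500). (500−301)·(0.1478−0.1469)/(0.1915−0.1469) + 301 = 199·0.0009/0.0446 + 301 ≈ 305.02 → 305.
Site M: 0.1075 ∈ [0.0715, 0.1109] ↔ index [151, 200].
151 + (0.1075−0.0715)·(200−151)/(0.1109−0.0715) = 151 + 0.0360·49/0.0394 ≈ 195.77, so AQI = 196.
Site E: 0.1310 ∈ [0.1110, 0.1468] ↔ index [201, 300].
201 + (0.1310−0.1110)·(300−201)/(0.1468−0.1110) = 201 + 0.0200·99/0.0358 ≈ 256.31, so AQI = 256.
Site H: row 0.0474–0.0714 (AQI 101–150). (150−101)·(0.0689−0.0474)/(0.0714−0.0474) + 101 = 49·0.0215/0.0240 + 101 ≈ 144.90 → 145.
AQIs: Site F=159, Site D=305, Site M=196, Site E=256, Site H=145. Sum = 159 + 305 + 196 + 256 + 145 = 1061.

1061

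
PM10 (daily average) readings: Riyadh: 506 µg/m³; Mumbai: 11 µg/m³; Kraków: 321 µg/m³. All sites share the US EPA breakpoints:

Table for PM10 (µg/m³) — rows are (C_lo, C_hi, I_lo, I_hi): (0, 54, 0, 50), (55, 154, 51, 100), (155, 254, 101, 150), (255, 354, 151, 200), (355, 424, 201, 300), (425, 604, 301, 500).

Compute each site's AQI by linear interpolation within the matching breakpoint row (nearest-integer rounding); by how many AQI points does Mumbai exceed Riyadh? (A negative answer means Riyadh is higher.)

Riyadh: 506 ∈ [425, 604] ↔ index [301, 500].
301 + (506−425)·(500−301)/(604−425) = 301 + 81·199/179 ≈ 391.05, so AQI = 391.
Mumbai: 11 lies in 0–54, so I_lo=0, I_hi=50, C_lo=0, C_hi=54.
(50−0)/(54−0) × (11−0) + 0 = 50/54 × 11 + 0 ≈ 10.19 → 10.
Kraków: 321 ∈ [255, 354] ↔ index [151, 200].
151 + (321−255)·(200−151)/(354−255) = 151 + 66·49/99 ≈ 183.67, so AQI = 184.
AQIs: Riyadh=391, Mumbai=10, Kraków=184. Mumbai (10) − Riyadh (391) = -381.

-381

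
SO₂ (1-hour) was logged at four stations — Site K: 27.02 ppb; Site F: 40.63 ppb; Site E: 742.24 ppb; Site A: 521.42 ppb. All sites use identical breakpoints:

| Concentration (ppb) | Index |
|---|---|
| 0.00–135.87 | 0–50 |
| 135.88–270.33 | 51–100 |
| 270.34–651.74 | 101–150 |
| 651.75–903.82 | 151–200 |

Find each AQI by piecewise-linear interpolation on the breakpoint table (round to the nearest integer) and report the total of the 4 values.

Site K: 27.02 lies in 0.00–135.87, so I_lo=0, I_hi=50, C_lo=0.00, C_hi=135.87.
(50−0)/(135.87−0.00) × (27.02−0.00) + 0 = 50/135.87 × 27.02 + 0 ≈ 9.94 → 10.
Site F: 40.63 ∈ [0.00, 135.87] ↔ index [0, 50].
0 + (40.63−0.00)·(50−0)/(135.87−0.00) = 0 + 40.63·50/135.87 ≈ 14.95, so AQI = 15.
Site E: 742.24 ∈ [651.75, 903.82] ↔ index [151, 200].
151 + (742.24−651.75)·(200−151)/(903.82−651.75) = 151 + 90.49·49/252.07 ≈ 168.59, so AQI = 169.
Site A: row 270.34–651.74 (AQI 101–150). (150−101)·(521.42−270.34)/(651.74−270.34) + 101 = 49·251.08/381.40 + 101 ≈ 133.26 → 133.
AQIs: Site K=10, Site F=15, Site E=169, Site A=133. Sum = 10 + 15 + 169 + 133 = 327.

327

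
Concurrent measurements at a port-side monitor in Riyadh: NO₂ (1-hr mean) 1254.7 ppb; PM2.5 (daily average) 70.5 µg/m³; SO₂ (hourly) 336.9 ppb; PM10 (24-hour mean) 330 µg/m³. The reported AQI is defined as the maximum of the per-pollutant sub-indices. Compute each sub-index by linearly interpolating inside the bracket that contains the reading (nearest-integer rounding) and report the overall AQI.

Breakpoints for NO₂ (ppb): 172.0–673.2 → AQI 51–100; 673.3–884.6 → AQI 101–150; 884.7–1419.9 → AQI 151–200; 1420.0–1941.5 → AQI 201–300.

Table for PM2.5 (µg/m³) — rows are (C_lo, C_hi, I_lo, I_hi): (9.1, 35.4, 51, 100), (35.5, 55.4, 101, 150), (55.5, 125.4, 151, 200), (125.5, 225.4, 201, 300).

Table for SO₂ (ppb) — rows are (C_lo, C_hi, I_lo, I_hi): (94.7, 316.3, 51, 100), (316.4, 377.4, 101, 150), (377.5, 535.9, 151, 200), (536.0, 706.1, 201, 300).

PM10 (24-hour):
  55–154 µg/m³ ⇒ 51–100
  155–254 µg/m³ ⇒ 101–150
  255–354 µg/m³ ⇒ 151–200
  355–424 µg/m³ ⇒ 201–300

188

NO₂ 1254.7: bracket 884.7–1419.9 → index 151–200; slope 49/535.2, offset 370.0.
AQI = 151 + 49/535.2·370.0 ≈ 184.88 ⇒ 185.
PM2.5 70.5: bracket 55.5–125.4 → index 151–200; slope 49/69.9, offset 15.0.
AQI = 151 + 49/69.9·15.0 ≈ 161.52 ⇒ 162.
SO₂ 336.9: bracket 316.4–377.4 → index 101–150; slope 49/61.0, offset 20.5.
AQI = 101 + 49/61.0·20.5 ≈ 117.47 ⇒ 117.
PM10: 330 lies in 255–354, so I_lo=151, I_hi=200, C_lo=255, C_hi=354.
(200−151)/(354−255) × (330−255) + 151 = 49/99 × 75 + 151 ≈ 188.12 → 188.
Sub-indices: NO₂→185, PM2.5→162, SO₂→117, PM10→188. Overall AQI = max = 188; dominant pollutant is PM10.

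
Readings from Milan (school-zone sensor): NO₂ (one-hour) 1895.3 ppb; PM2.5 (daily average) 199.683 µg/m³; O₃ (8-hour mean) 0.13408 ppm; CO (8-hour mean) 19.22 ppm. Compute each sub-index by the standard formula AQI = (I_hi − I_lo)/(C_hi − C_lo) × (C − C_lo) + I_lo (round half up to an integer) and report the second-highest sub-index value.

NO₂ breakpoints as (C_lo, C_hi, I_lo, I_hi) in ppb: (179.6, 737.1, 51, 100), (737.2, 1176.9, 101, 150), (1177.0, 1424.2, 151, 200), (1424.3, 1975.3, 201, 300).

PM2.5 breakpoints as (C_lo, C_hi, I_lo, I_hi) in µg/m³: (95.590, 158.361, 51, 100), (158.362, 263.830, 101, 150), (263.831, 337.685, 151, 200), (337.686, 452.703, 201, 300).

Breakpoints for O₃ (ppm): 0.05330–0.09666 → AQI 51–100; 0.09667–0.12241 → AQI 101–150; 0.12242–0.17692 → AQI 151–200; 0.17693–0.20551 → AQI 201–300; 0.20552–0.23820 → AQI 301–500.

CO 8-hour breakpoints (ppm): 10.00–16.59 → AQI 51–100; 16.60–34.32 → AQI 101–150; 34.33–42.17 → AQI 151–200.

161

NO₂: row 1424.3–1975.3 (AQI 201–300). (300−201)·(1895.3−1424.3)/(1975.3−1424.3) + 201 = 99·471.0/551.0 + 201 ≈ 285.63 → 286.
PM2.5 199.683: bracket 158.362–263.830 → index 101–150; slope 49/105.468, offset 41.321.
AQI = 101 + 49/105.468·41.321 ≈ 120.20 ⇒ 120.
O₃: row 0.12242–0.17692 (AQI 151–200). (200−151)·(0.13408−0.12242)/(0.17692−0.12242) + 151 = 49·0.01166/0.05450 + 151 ≈ 161.48 → 161.
CO: 19.22 ∈ [16.60, 34.32] ↔ index [101, 150].
101 + (19.22−16.60)·(150−101)/(34.32−16.60) = 101 + 2.62·49/17.72 ≈ 108.24, so AQI = 108.
Sub-indices: NO₂→286, PM2.5→120, O₃→161, CO→108. Ranked high→low: 286, 161, 120, 108. Second-highest sub-index = 161.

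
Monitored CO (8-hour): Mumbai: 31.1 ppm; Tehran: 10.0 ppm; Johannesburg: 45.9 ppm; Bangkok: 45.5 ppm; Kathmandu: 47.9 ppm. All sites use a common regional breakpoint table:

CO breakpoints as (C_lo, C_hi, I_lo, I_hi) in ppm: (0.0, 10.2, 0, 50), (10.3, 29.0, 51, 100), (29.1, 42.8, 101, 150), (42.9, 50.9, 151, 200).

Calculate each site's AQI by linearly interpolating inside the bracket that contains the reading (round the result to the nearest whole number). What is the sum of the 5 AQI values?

675

Mumbai: row 29.1–42.8 (AQI 101–150). (150−101)·(31.1−29.1)/(42.8−29.1) + 101 = 49·2.0/13.7 + 101 ≈ 108.15 → 108.
Tehran: 10.0 ∈ [0.0, 10.2] ↔ index [0, 50].
0 + (10.0−0.0)·(50−0)/(10.2−0.0) = 0 + 10.0·50/10.2 ≈ 49.02, so AQI = 49.
Johannesburg 45.9: bracket 42.9–50.9 → index 151–200; slope 49/8.0, offset 3.0.
AQI = 151 + 49/8.0·3.0 ≈ 169.38 ⇒ 169.
Bangkok: 45.5 lies in 42.9–50.9, so I_lo=151, I_hi=200, C_lo=42.9, C_hi=50.9.
(200−151)/(50.9−42.9) × (45.5−42.9) + 151 = 49/8.0 × 2.6 + 151 ≈ 166.93 → 167.
Kathmandu 47.9: bracket 42.9–50.9 → index 151–200; slope 49/8.0, offset 5.0.
AQI = 151 + 49/8.0·5.0 ≈ 181.63 ⇒ 182.
AQIs: Mumbai=108, Tehran=49, Johannesburg=169, Bangkok=167, Kathmandu=182. Sum = 108 + 49 + 169 + 167 + 182 = 675.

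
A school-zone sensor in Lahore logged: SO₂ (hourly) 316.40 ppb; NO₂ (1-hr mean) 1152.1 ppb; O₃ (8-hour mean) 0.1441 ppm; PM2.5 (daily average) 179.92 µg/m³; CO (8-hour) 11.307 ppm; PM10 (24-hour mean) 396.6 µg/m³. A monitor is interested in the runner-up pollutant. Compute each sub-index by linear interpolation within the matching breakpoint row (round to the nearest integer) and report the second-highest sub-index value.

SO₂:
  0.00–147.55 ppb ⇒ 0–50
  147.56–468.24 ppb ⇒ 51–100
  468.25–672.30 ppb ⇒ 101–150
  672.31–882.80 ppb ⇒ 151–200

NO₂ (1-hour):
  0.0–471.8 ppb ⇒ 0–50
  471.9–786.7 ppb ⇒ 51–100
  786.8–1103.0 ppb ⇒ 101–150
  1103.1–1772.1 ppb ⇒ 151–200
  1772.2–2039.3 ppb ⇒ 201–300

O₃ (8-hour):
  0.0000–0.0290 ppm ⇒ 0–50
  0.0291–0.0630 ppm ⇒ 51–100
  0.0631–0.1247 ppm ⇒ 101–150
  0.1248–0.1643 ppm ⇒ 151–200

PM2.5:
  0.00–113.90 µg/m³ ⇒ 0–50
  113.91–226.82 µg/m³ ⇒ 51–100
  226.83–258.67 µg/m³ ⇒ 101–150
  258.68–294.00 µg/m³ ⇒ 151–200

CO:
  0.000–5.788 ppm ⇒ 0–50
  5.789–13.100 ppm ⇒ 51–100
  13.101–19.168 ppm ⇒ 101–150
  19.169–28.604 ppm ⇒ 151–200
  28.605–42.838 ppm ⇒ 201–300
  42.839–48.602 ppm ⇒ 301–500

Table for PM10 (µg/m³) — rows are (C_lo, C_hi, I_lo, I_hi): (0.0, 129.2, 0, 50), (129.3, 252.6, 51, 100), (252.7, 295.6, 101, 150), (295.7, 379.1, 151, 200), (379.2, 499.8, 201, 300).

175

SO₂: row 147.56–468.24 (AQI 51–100). (100−51)·(316.40−147.56)/(468.24−147.56) + 51 = 49·168.84/320.68 + 51 ≈ 76.80 → 77.
NO₂ 1152.1: bracket 1103.1–1772.1 → index 151–200; slope 49/669.0, offset 49.0.
AQI = 151 + 49/669.0·49.0 ≈ 154.59 ⇒ 155.
O₃: 0.1441 ∈ [0.1248, 0.1643] ↔ index [151, 200].
151 + (0.1441−0.1248)·(200−151)/(0.1643−0.1248) = 151 + 0.0193·49/0.0395 ≈ 174.94, so AQI = 175.
PM2.5: 179.92 ∈ [113.91, 226.82] ↔ index [51, 100].
51 + (179.92−113.91)·(100−51)/(226.82−113.91) = 51 + 66.01·49/112.91 ≈ 79.65, so AQI = 80.
CO 11.307: bracket 5.789–13.100 → index 51–100; slope 49/7.311, offset 5.518.
AQI = 51 + 49/7.311·5.518 ≈ 87.98 ⇒ 88.
PM10: 396.6 ∈ [379.2, 499.8] ↔ index [201, 300].
201 + (396.6−379.2)·(300−201)/(499.8−379.2) = 201 + 17.4·99/120.6 ≈ 215.28, so AQI = 215.
Sub-indices: SO₂→77, NO₂→155, O₃→175, PM2.5→80, CO→88, PM10→215. Ranked high→low: 215, 175, 155, 88, 80, 77. Second-highest sub-index = 175.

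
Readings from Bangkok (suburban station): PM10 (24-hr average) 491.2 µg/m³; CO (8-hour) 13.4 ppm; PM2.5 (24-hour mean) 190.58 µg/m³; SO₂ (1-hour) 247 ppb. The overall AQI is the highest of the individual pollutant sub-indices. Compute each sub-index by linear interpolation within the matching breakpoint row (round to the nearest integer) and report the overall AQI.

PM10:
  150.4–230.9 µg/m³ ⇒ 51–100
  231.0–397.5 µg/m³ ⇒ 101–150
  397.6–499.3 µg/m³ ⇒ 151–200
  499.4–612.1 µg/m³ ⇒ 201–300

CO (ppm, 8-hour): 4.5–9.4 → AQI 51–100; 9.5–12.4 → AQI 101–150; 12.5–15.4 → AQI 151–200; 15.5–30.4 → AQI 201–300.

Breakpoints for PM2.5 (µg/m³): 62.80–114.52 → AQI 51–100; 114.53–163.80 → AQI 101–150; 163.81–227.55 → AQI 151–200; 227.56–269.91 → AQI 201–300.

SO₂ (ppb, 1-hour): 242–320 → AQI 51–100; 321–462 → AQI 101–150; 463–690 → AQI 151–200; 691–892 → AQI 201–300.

PM10: 491.2 ∈ [397.6, 499.3] ↔ index [151, 200].
151 + (491.2−397.6)·(200−151)/(499.3−397.6) = 151 + 93.6·49/101.7 ≈ 196.10, so AQI = 196.
CO 13.4: bracket 12.5–15.4 → index 151–200; slope 49/2.9, offset 0.9.
AQI = 151 + 49/2.9·0.9 ≈ 166.21 ⇒ 166.
PM2.5: 190.58 ∈ [163.81, 227.55] ↔ index [151, 200].
151 + (190.58−163.81)·(200−151)/(227.55−163.81) = 151 + 26.77·49/63.74 ≈ 171.58, so AQI = 172.
SO₂: 247 ∈ [242, 320] ↔ index [51, 100].
51 + (247−242)·(100−51)/(320−242) = 51 + 5·49/78 ≈ 54.14, so AQI = 54.
Sub-indices: PM10→196, CO→166, PM2.5→172, SO₂→54. Overall AQI = max = 196; dominant pollutant is PM10.
AQI 196: Unhealthy.

196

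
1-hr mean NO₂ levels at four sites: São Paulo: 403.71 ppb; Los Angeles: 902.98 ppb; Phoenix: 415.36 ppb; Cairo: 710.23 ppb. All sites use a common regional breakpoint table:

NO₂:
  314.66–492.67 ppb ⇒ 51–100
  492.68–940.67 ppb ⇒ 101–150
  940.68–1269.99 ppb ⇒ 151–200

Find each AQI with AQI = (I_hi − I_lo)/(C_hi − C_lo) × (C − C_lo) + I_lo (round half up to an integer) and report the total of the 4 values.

426

São Paulo: row 314.66–492.67 (AQI 51–100). (100−51)·(403.71−314.66)/(492.67−314.66) + 51 = 49·89.05/178.01 + 51 ≈ 75.51 → 76.
Los Angeles: 902.98 lies in 492.68–940.67, so I_lo=101, I_hi=150, C_lo=492.68, C_hi=940.67.
(150−101)/(940.67−492.68) × (902.98−492.68) + 101 = 49/447.99 × 410.30 + 101 ≈ 145.88 → 146.
Phoenix: row 314.66–492.67 (AQI 51–100). (100−51)·(415.36−314.66)/(492.67−314.66) + 51 = 49·100.70/178.01 + 51 ≈ 78.72 → 79.
Cairo: 710.23 ∈ [492.68, 940.67] ↔ index [101, 150].
101 + (710.23−492.68)·(150−101)/(940.67−492.68) = 101 + 217.55·49/447.99 ≈ 124.80, so AQI = 125.
AQIs: São Paulo=76, Los Angeles=146, Phoenix=79, Cairo=125. Sum = 76 + 146 + 79 + 125 = 426.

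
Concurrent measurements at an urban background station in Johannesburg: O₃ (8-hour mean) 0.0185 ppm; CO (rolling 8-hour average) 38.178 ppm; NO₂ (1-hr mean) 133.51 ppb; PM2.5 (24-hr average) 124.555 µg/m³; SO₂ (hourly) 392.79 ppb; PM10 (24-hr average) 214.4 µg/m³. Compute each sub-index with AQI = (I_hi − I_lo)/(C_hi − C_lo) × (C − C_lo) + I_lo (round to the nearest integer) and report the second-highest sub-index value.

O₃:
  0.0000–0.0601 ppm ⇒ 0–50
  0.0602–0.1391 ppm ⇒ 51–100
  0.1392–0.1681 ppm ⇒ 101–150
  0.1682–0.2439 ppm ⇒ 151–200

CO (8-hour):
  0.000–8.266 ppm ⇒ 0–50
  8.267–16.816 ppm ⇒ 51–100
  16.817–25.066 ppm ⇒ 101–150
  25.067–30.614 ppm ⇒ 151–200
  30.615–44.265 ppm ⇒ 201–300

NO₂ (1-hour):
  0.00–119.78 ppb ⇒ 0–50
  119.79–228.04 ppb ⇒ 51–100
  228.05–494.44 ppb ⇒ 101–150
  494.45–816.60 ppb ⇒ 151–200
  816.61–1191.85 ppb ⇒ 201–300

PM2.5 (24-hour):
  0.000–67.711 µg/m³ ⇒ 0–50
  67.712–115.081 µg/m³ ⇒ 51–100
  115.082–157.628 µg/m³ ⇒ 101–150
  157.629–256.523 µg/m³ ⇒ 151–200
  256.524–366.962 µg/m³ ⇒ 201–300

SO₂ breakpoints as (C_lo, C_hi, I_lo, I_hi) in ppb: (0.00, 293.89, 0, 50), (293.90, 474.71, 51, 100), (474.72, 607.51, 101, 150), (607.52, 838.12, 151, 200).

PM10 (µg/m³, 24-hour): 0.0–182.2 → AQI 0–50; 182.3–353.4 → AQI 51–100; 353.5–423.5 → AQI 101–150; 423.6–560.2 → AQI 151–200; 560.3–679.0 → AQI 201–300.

112

O₃: 0.0185 lies in 0.0000–0.0601, so I_lo=0, I_hi=50, C_lo=0.0000, C_hi=0.0601.
(50−0)/(0.0601−0.0000) × (0.0185−0.0000) + 0 = 50/0.0601 × 0.0185 + 0 ≈ 15.39 → 15.
CO: 38.178 ∈ [30.615, 44.265] ↔ index [201, 300].
201 + (38.178−30.615)·(300−201)/(44.265−30.615) = 201 + 7.563·99/13.650 ≈ 255.85, so AQI = 256.
NO₂: 133.51 ∈ [119.79, 228.04] ↔ index [51, 100].
51 + (133.51−119.79)·(100−51)/(228.04−119.79) = 51 + 13.72·49/108.25 ≈ 57.21, so AQI = 57.
PM2.5: row 115.082–157.628 (AQI 101–150). (150−101)·(124.555−115.082)/(157.628−115.082) + 101 = 49·9.473/42.546 + 101 ≈ 111.91 → 112.
SO₂: row 293.90–474.71 (AQI 51–100). (100−51)·(392.79−293.90)/(474.71−293.90) + 51 = 49·98.89/180.81 + 51 ≈ 77.80 → 78.
PM10: row 182.3–353.4 (AQI 51–100). (100−51)·(214.4−182.3)/(353.4−182.3) + 51 = 49·32.1/171.1 + 51 ≈ 60.19 → 60.
Sub-indices: O₃→15, CO→256, NO₂→57, PM2.5→112, SO₂→78, PM10→60. Ranked high→low: 256, 112, 78, 60, 57, 15. Second-highest sub-index = 112.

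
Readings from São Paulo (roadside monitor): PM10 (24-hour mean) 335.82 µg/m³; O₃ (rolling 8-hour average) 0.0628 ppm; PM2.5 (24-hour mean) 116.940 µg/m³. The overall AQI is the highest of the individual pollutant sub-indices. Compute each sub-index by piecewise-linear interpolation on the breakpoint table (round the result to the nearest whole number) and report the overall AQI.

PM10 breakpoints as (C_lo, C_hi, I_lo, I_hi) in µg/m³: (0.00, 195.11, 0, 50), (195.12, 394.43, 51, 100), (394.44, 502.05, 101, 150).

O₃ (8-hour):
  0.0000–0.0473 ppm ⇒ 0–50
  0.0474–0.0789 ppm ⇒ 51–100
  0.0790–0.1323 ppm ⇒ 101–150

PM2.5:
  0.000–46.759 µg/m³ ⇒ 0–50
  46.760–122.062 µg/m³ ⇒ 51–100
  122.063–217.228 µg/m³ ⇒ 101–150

97

PM10: 335.82 ∈ [195.12, 394.43] ↔ index [51, 100].
51 + (335.82−195.12)·(100−51)/(394.43−195.12) = 51 + 140.70·49/199.31 ≈ 85.59, so AQI = 86.
O₃ 0.0628: bracket 0.0474–0.0789 → index 51–100; slope 49/0.0315, offset 0.0154.
AQI = 51 + 49/0.0315·0.0154 ≈ 74.96 ⇒ 75.
PM2.5 116.940: bracket 46.760–122.062 → index 51–100; slope 49/75.302, offset 70.180.
AQI = 51 + 49/75.302·70.180 ≈ 96.67 ⇒ 97.
Sub-indices: PM10→86, O₃→75, PM2.5→97. Overall AQI = max = 97; dominant pollutant is PM2.5.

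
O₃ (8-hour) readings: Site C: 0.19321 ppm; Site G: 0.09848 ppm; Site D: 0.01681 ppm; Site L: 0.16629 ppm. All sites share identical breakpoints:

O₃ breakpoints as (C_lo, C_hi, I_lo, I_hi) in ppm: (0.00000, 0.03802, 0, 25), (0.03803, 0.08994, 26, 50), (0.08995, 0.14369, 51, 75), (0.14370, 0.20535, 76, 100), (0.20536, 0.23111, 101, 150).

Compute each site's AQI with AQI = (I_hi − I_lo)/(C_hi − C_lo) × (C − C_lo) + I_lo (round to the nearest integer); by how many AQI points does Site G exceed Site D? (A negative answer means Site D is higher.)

44

Site C: row 0.14370–0.20535 (AQI 76–100). (100−76)·(0.19321−0.14370)/(0.20535−0.14370) + 76 = 24·0.04951/0.06165 + 76 ≈ 95.27 → 95.
Site G: 0.09848 ∈ [0.08995, 0.14369] ↔ index [51, 75].
51 + (0.09848−0.08995)·(75−51)/(0.14369−0.08995) = 51 + 0.00853·24/0.05374 ≈ 54.81, so AQI = 55.
Site D 0.01681: bracket 0.00000–0.03802 → index 0–25; slope 25/0.03802, offset 0.01681.
AQI = 0 + 25/0.03802·0.01681 ≈ 11.05 ⇒ 11.
Site L: 0.16629 lies in 0.14370–0.20535, so I_lo=76, I_hi=100, C_lo=0.14370, C_hi=0.20535.
(100−76)/(0.20535−0.14370) × (0.16629−0.14370) + 76 = 24/0.06165 × 0.02259 + 76 ≈ 84.79 → 85.
AQIs: Site C=95, Site G=55, Site D=11, Site L=85. Site G (55) − Site D (11) = 44.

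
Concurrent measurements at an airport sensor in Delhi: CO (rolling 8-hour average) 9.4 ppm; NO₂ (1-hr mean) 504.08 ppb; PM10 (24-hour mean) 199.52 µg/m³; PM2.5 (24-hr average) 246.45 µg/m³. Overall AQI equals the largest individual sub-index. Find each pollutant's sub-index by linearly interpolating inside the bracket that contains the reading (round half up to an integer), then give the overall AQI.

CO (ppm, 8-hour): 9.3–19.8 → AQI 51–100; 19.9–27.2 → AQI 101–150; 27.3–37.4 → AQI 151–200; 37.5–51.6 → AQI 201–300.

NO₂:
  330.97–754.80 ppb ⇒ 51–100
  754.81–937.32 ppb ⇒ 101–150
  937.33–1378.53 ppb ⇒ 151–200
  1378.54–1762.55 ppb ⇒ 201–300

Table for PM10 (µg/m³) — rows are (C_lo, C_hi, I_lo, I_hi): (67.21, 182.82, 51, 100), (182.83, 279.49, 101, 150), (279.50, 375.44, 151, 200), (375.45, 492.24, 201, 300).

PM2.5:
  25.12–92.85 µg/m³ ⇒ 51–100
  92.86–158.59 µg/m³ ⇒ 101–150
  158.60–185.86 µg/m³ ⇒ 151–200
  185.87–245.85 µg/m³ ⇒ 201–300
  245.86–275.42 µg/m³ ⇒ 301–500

305

CO: 9.4 ∈ [9.3, 19.8] ↔ index [51, 100].
51 + (9.4−9.3)·(100−51)/(19.8−9.3) = 51 + 0.1·49/10.5 ≈ 51.47, so AQI = 51.
NO₂: 504.08 ∈ [330.97, 754.80] ↔ index [51, 100].
51 + (504.08−330.97)·(100−51)/(754.80−330.97) = 51 + 173.11·49/423.83 ≈ 71.01, so AQI = 71.
PM10: row 182.83–279.49 (AQI 101–150). (150−101)·(199.52−182.83)/(279.49−182.83) + 101 = 49·16.69/96.66 + 101 ≈ 109.46 → 109.
PM2.5: 246.45 lies in 245.86–275.42, so I_lo=301, I_hi=500, C_lo=245.86, C_hi=275.42.
(500−301)/(275.42−245.86) × (246.45−245.86) + 301 = 199/29.56 × 0.59 + 301 ≈ 304.97 → 305.
Sub-indices: CO→51, NO₂→71, PM10→109, PM2.5→305. Overall AQI = max = 305; dominant pollutant is PM2.5.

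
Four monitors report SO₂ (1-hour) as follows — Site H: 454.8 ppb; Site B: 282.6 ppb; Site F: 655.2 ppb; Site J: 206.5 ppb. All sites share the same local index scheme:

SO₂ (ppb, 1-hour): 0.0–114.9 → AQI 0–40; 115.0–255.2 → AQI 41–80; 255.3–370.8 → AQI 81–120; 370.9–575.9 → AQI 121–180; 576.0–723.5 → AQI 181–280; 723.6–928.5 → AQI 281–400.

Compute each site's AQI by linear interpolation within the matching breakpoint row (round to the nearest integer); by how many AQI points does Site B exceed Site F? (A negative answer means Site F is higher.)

Site H 454.8: bracket 370.9–575.9 → index 121–180; slope 59/205.0, offset 83.9.
AQI = 121 + 59/205.0·83.9 ≈ 145.15 ⇒ 145.
Site B: 282.6 lies in 255.3–370.8, so I_lo=81, I_hi=120, C_lo=255.3, C_hi=370.8.
(120−81)/(370.8−255.3) × (282.6−255.3) + 81 = 39/115.5 × 27.3 + 81 ≈ 90.22 → 90.
Site F: row 576.0–723.5 (AQI 181–280). (280−181)·(655.2−576.0)/(723.5−576.0) + 181 = 99·79.2/147.5 + 181 ≈ 234.16 → 234.
Site J 206.5: bracket 115.0–255.2 → index 41–80; slope 39/140.2, offset 91.5.
AQI = 41 + 39/140.2·91.5 ≈ 66.45 ⇒ 66.
AQIs: Site H=145, Site B=90, Site F=234, Site J=66. Site B (90) − Site F (234) = -144.

-144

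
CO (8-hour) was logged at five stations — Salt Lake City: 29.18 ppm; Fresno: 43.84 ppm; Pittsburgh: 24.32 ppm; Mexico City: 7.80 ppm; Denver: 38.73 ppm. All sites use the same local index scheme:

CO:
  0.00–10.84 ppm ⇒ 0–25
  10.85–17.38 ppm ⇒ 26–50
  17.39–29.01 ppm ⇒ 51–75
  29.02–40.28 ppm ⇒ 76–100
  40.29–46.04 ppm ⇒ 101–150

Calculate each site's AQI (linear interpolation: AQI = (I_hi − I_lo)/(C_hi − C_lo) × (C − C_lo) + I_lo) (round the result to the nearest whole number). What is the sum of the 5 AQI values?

387

Salt Lake City 29.18: bracket 29.02–40.28 → index 76–100; slope 24/11.26, offset 0.16.
AQI = 76 + 24/11.26·0.16 ≈ 76.34 ⇒ 76.
Fresno: row 40.29–46.04 (AQI 101–150). (150−101)·(43.84−40.29)/(46.04−40.29) + 101 = 49·3.55/5.75 + 101 ≈ 131.25 → 131.
Pittsburgh: row 17.39–29.01 (AQI 51–75). (75−51)·(24.32−17.39)/(29.01−17.39) + 51 = 24·6.93/11.62 + 51 ≈ 65.31 → 65.
Mexico City: row 0.00–10.84 (AQI 0–25). (25−0)·(7.80−0.00)/(10.84−0.00) + 0 = 25·7.80/10.84 + 0 ≈ 17.99 → 18.
Denver: row 29.02–40.28 (AQI 76–100). (100−76)·(38.73−29.02)/(40.28−29.02) + 76 = 24·9.71/11.26 + 76 ≈ 96.70 → 97.
AQIs: Salt Lake City=76, Fresno=131, Pittsburgh=65, Mexico City=18, Denver=97. Sum = 76 + 131 + 65 + 18 + 97 = 387.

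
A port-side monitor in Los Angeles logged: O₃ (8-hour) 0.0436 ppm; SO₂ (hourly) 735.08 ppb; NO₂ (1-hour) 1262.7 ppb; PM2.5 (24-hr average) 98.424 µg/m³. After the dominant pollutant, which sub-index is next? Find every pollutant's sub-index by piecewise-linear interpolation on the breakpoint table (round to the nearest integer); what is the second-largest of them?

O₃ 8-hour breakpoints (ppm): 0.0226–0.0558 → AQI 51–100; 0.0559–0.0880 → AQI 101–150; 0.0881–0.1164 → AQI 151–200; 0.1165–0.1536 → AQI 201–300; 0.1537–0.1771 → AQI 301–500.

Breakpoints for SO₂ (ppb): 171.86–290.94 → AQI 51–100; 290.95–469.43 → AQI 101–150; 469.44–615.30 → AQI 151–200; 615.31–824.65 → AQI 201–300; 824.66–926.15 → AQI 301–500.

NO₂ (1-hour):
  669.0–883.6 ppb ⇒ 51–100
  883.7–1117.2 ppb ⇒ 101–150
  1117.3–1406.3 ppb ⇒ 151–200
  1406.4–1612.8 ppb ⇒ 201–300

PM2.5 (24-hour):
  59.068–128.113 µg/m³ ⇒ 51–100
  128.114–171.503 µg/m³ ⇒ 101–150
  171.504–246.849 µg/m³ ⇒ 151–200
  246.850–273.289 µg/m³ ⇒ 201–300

176

O₃: row 0.0226–0.0558 (AQI 51–100). (100−51)·(0.0436−0.0226)/(0.0558−0.0226) + 51 = 49·0.0210/0.0332 + 51 ≈ 81.99 → 82.
SO₂: 735.08 ∈ [615.31, 824.65] ↔ index [201, 300].
201 + (735.08−615.31)·(300−201)/(824.65−615.31) = 201 + 119.77·99/209.34 ≈ 257.64, so AQI = 258.
NO₂ 1262.7: bracket 1117.3–1406.3 → index 151–200; slope 49/289.0, offset 145.4.
AQI = 151 + 49/289.0·145.4 ≈ 175.65 ⇒ 176.
PM2.5 98.424: bracket 59.068–128.113 → index 51–100; slope 49/69.045, offset 39.356.
AQI = 51 + 49/69.045·39.356 ≈ 78.93 ⇒ 79.
Sub-indices: O₃→82, SO₂→258, NO₂→176, PM2.5→79. Ranked high→low: 258, 176, 82, 79. Second-highest sub-index = 176.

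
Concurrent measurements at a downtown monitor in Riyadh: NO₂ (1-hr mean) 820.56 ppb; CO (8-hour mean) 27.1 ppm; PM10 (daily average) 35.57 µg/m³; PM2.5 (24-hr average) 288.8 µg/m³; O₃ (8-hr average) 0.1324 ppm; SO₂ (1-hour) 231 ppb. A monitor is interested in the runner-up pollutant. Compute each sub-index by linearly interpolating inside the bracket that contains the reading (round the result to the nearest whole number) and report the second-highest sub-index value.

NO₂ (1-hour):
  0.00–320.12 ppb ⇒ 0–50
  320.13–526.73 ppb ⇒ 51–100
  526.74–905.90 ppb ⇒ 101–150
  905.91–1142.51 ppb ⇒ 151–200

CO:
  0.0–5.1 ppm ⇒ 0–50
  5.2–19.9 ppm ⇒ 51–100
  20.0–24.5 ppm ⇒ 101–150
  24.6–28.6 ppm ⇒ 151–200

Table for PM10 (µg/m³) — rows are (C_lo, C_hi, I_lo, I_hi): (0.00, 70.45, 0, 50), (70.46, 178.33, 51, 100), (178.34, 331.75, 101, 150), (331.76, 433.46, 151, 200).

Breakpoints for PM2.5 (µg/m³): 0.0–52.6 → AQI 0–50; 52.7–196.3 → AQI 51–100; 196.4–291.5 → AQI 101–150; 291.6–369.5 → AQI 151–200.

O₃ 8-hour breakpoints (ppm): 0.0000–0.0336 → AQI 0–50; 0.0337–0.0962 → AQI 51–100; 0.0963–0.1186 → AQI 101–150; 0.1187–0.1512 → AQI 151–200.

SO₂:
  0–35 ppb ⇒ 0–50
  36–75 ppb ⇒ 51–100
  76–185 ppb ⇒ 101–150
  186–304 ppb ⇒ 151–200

NO₂: 820.56 lies in 526.74–905.90, so I_lo=101, I_hi=150, C_lo=526.74, C_hi=905.90.
(150−101)/(905.90−526.74) × (820.56−526.74) + 101 = 49/379.16 × 293.82 + 101 ≈ 138.97 → 139.
CO: row 24.6–28.6 (AQI 151–200). (200−151)·(27.1−24.6)/(28.6−24.6) + 151 = 49·2.5/4.0 + 151 ≈ 181.63 → 182.
PM10: row 0.00–70.45 (AQI 0–50). (50−0)·(35.57−0.00)/(70.45−0.00) + 0 = 50·35.57/70.45 + 0 ≈ 25.24 → 25.
PM2.5: 288.8 lies in 196.4–291.5, so I_lo=101, I_hi=150, C_lo=196.4, C_hi=291.5.
(150−101)/(291.5−196.4) × (288.8−196.4) + 101 = 49/95.1 × 92.4 + 101 ≈ 148.61 → 149.
O₃: 0.1324 lies in 0.1187–0.1512, so I_lo=151, I_hi=200, C_lo=0.1187, C_hi=0.1512.
(200−151)/(0.1512−0.1187) × (0.1324−0.1187) + 151 = 49/0.0325 × 0.0137 + 151 ≈ 171.66 → 172.
SO₂: 231 ∈ [186, 304] ↔ index [151, 200].
151 + (231−186)·(200−151)/(304−186) = 151 + 45·49/118 ≈ 169.69, so AQI = 170.
Sub-indices: NO₂→139, CO→182, PM10→25, PM2.5→149, O₃→172, SO₂→170. Ranked high→low: 182, 172, 170, 149, 139, 25. Second-highest sub-index = 172.

172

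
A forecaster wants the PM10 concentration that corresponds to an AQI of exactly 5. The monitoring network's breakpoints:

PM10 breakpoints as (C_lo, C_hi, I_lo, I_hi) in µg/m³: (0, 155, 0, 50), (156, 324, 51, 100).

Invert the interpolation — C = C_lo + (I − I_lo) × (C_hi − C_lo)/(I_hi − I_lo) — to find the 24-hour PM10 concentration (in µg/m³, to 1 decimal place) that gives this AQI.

AQI 5 lies in the 0–50 band, which corresponds to 0–155 µg/m³.
C = 0 + (5−0)×(155−0)/(50−0) = 0 + 5×155/50 ≈ 15.500 µg/m³ → 15.5 µg/m³ to 1 dp.

15.5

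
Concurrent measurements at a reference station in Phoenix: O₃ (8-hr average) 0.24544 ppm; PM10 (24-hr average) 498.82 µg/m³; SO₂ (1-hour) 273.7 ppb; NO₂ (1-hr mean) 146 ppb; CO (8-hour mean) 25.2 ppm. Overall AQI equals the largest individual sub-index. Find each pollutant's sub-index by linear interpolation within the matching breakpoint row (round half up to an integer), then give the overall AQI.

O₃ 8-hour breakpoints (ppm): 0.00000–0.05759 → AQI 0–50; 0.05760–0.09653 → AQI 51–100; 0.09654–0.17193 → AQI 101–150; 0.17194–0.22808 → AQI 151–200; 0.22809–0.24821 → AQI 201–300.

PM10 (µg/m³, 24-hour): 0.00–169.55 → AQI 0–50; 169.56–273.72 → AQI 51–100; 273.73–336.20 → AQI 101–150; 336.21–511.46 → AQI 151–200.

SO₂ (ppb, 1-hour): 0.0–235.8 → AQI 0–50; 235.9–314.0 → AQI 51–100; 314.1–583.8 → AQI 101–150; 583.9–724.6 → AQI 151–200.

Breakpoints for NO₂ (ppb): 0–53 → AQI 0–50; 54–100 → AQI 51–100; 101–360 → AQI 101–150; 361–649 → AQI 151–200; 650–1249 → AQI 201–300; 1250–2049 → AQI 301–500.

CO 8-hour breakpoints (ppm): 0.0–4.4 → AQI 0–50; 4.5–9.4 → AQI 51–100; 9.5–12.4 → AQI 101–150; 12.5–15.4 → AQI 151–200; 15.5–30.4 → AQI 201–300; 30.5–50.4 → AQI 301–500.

286

O₃: 0.24544 ∈ [0.22809, 0.24821] ↔ index [201, 300].
201 + (0.24544−0.22809)·(300−201)/(0.24821−0.22809) = 201 + 0.01735·99/0.02012 ≈ 286.37, so AQI = 286.
PM10: row 336.21–511.46 (AQI 151–200). (200−151)·(498.82−336.21)/(511.46−336.21) + 151 = 49·162.61/175.25 + 151 ≈ 196.47 → 196.
SO₂ 273.7: bracket 235.9–314.0 → index 51–100; slope 49/78.1, offset 37.8.
AQI = 51 + 49/78.1·37.8 ≈ 74.72 ⇒ 75.
NO₂: 146 ∈ [101, 360] ↔ index [101, 150].
101 + (146−101)·(150−101)/(360−101) = 101 + 45·49/259 ≈ 109.51, so AQI = 110.
CO: row 15.5–30.4 (AQI 201–300). (300−201)·(25.2−15.5)/(30.4−15.5) + 201 = 99·9.7/14.9 + 201 ≈ 265.45 → 265.
Sub-indices: O₃→286, PM10→196, SO₂→75, NO₂→110, CO→265. Overall AQI = max = 286; dominant pollutant is O₃.
AQI 286: Very Unhealthy.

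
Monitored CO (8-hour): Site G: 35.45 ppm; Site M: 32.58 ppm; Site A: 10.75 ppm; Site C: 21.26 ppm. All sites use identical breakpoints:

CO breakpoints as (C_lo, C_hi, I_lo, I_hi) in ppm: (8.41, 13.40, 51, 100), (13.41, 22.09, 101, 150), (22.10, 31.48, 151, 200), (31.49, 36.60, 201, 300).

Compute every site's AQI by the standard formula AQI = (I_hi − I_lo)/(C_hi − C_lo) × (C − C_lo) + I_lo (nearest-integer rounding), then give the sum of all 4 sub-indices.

719

Site G: 35.45 lies in 31.49–36.60, so I_lo=201, I_hi=300, C_lo=31.49, C_hi=36.60.
(300−201)/(36.60−31.49) × (35.45−31.49) + 201 = 99/5.11 × 3.96 + 201 ≈ 277.72 → 278.
Site M: 32.58 ∈ [31.49, 36.60] ↔ index [201, 300].
201 + (32.58−31.49)·(300−201)/(36.60−31.49) = 201 + 1.09·99/5.11 ≈ 222.12, so AQI = 222.
Site A 10.75: bracket 8.41–13.40 → index 51–100; slope 49/4.99, offset 2.34.
AQI = 51 + 49/4.99·2.34 ≈ 73.98 ⇒ 74.
Site C: 21.26 ∈ [13.41, 22.09] ↔ index [101, 150].
101 + (21.26−13.41)·(150−101)/(22.09−13.41) = 101 + 7.85·49/8.68 ≈ 145.31, so AQI = 145.
AQIs: Site G=278, Site M=222, Site A=74, Site C=145. Sum = 278 + 222 + 74 + 145 = 719.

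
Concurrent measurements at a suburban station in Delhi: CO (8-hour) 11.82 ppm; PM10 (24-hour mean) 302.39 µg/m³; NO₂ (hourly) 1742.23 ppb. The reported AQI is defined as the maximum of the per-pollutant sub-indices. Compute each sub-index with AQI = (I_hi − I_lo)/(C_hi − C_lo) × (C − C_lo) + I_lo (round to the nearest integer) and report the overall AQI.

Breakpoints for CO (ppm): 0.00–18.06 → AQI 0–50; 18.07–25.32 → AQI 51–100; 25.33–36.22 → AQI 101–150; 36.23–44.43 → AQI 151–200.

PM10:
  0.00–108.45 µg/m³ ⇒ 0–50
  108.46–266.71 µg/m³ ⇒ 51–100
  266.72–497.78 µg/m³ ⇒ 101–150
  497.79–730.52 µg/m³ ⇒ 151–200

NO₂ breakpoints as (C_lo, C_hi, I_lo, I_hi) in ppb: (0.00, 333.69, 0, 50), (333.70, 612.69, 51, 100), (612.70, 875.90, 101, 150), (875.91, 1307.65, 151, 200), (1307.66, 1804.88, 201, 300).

288

CO: 11.82 ∈ [0.00, 18.06] ↔ index [0, 50].
0 + (11.82−0.00)·(50−0)/(18.06−0.00) = 0 + 11.82·50/18.06 ≈ 32.72, so AQI = 33.
PM10 302.39: bracket 266.72–497.78 → index 101–150; slope 49/231.06, offset 35.67.
AQI = 101 + 49/231.06·35.67 ≈ 108.56 ⇒ 109.
NO₂: 1742.23 ∈ [1307.66, 1804.88] ↔ index [201, 300].
201 + (1742.23−1307.66)·(300−201)/(1804.88−1307.66) = 201 + 434.57·99/497.22 ≈ 287.53, so AQI = 288.
Sub-indices: CO→33, PM10→109, NO₂→288. Overall AQI = max = 288; dominant pollutant is NO₂.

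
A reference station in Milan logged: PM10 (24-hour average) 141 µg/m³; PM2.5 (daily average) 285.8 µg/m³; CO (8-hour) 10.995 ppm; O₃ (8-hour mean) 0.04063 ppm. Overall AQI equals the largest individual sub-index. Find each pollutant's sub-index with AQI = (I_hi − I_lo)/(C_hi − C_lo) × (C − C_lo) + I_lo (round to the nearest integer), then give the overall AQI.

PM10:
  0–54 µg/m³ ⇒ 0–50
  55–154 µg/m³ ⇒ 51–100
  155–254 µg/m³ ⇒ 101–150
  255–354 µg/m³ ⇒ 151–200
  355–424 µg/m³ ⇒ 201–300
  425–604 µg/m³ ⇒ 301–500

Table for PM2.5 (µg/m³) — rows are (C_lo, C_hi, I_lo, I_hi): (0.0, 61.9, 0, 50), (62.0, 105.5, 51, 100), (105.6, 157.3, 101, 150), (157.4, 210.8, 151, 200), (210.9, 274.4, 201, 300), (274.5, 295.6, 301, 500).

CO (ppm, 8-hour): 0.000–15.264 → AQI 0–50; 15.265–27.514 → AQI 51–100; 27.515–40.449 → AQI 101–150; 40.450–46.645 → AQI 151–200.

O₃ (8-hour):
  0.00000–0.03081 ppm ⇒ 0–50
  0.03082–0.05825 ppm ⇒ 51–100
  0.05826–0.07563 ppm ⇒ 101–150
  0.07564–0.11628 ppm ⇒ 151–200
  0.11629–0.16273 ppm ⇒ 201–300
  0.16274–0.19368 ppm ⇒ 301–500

PM10: 141 ∈ [55, 154] ↔ index [51, 100].
51 + (141−55)·(100−51)/(154−55) = 51 + 86·49/99 ≈ 93.57, so AQI = 94.
PM2.5: 285.8 ∈ [274.5, 295.6] ↔ index [301, 500].
301 + (285.8−274.5)·(500−301)/(295.6−274.5) = 301 + 11.3·199/21.1 ≈ 407.57, so AQI = 408.
CO: 10.995 ∈ [0.000, 15.264] ↔ index [0, 50].
0 + (10.995−0.000)·(50−0)/(15.264−0.000) = 0 + 10.995·50/15.264 ≈ 36.02, so AQI = 36.
O₃: 0.04063 lies in 0.03082–0.05825, so I_lo=51, I_hi=100, C_lo=0.03082, C_hi=0.05825.
(100−51)/(0.05825−0.03082) × (0.04063−0.03082) + 51 = 49/0.02743 × 0.00981 + 51 ≈ 68.52 → 69.
Sub-indices: PM10→94, PM2.5→408, CO→36, O₃→69. Overall AQI = max = 408; dominant pollutant is PM2.5.
AQI 408: Hazardous.

408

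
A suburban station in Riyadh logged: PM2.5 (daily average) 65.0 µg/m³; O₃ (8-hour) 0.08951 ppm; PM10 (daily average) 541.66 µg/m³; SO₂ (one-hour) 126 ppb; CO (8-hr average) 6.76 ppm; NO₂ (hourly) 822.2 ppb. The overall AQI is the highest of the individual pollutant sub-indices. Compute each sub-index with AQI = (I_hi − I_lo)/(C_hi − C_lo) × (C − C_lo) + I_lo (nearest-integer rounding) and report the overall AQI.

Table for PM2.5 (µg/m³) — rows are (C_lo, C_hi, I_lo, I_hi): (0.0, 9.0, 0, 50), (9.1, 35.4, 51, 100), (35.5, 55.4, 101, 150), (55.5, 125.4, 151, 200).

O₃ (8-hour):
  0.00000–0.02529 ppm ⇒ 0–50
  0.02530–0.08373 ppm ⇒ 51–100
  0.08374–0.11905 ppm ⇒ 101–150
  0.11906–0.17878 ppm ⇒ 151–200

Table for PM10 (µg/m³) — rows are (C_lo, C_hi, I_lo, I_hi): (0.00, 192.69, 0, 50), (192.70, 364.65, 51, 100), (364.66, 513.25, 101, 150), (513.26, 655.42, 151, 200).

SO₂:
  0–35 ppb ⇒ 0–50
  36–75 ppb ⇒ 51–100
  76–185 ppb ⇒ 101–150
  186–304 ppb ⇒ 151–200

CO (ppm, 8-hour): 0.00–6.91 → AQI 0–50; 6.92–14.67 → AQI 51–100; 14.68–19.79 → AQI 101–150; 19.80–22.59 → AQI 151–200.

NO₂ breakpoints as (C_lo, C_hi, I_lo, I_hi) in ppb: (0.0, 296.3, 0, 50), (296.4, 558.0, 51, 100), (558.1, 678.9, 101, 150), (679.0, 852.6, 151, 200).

191

PM2.5: 65.0 lies in 55.5–125.4, so I_lo=151, I_hi=200, C_lo=55.5, C_hi=125.4.
(200−151)/(125.4−55.5) × (65.0−55.5) + 151 = 49/69.9 × 9.5 + 151 ≈ 157.66 → 158.
O₃: 0.08951 lies in 0.08374–0.11905, so I_lo=101, I_hi=150, C_lo=0.08374, C_hi=0.11905.
(150−101)/(0.11905−0.08374) × (0.08951−0.08374) + 101 = 49/0.03531 × 0.00577 + 101 ≈ 109.01 → 109.
PM10: 541.66 lies in 513.26–655.42, so I_lo=151, I_hi=200, C_lo=513.26, C_hi=655.42.
(200−151)/(655.42−513.26) × (541.66−513.26) + 151 = 49/142.16 × 28.40 + 151 ≈ 160.79 → 161.
SO₂ 126: bracket 76–185 → index 101–150; slope 49/109, offset 50.
AQI = 101 + 49/109·50 ≈ 123.48 ⇒ 123.
CO: row 0.00–6.91 (AQI 0–50). (50−0)·(6.76−0.00)/(6.91−0.00) + 0 = 50·6.76/6.91 + 0 ≈ 48.91 → 49.
NO₂: 822.2 ∈ [679.0, 852.6] ↔ index [151, 200].
151 + (822.2−679.0)·(200−151)/(852.6−679.0) = 151 + 143.2·49/173.6 ≈ 191.42, so AQI = 191.
Sub-indices: PM2.5→158, O₃→109, PM10→161, SO₂→123, CO→49, NO₂→191. Overall AQI = max = 191; dominant pollutant is NO₂.
AQI 191: Unhealthy.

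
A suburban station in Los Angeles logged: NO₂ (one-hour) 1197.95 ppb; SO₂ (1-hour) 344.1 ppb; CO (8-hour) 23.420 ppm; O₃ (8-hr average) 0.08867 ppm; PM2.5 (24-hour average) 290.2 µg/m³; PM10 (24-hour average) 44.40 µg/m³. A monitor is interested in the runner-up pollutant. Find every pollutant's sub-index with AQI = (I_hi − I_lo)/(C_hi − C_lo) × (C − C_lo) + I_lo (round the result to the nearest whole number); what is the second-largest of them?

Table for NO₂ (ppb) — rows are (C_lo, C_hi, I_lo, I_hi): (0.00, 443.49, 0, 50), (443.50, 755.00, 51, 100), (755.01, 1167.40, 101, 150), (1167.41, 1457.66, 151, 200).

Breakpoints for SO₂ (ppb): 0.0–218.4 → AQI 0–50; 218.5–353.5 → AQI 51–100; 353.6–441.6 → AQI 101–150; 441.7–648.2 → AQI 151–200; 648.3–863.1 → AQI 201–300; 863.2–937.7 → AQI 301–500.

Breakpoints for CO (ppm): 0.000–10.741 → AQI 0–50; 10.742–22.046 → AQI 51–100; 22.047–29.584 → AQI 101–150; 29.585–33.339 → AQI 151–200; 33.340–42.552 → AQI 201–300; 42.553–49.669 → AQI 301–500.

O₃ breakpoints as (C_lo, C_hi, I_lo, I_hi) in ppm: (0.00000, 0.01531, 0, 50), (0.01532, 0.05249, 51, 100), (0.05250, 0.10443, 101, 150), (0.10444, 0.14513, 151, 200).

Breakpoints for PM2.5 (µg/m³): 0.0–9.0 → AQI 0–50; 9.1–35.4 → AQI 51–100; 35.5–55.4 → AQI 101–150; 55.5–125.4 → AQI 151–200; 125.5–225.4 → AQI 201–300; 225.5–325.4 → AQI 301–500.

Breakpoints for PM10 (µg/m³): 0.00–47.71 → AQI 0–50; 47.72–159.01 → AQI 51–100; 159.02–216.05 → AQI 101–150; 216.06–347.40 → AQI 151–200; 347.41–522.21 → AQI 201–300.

156

NO₂: 1197.95 ∈ [1167.41, 1457.66] ↔ index [151, 200].
151 + (1197.95−1167.41)·(200−151)/(1457.66−1167.41) = 151 + 30.54·49/290.25 ≈ 156.16, so AQI = 156.
SO₂: row 218.5–353.5 (AQI 51–100). (100−51)·(344.1−218.5)/(353.5−218.5) + 51 = 49·125.6/135.0 + 51 ≈ 96.59 → 97.
CO: 23.420 ∈ [22.047, 29.584] ↔ index [101, 150].
101 + (23.420−22.047)·(150−101)/(29.584−22.047) = 101 + 1.373·49/7.537 ≈ 109.93, so AQI = 110.
O₃: 0.08867 lies in 0.05250–0.10443, so I_lo=101, I_hi=150, C_lo=0.05250, C_hi=0.10443.
(150−101)/(0.10443−0.05250) × (0.08867−0.05250) + 101 = 49/0.05193 × 0.03617 + 101 ≈ 135.13 → 135.
PM2.5 290.2: bracket 225.5–325.4 → index 301–500; slope 199/99.9, offset 64.7.
AQI = 301 + 199/99.9·64.7 ≈ 429.88 ⇒ 430.
PM10: 44.40 ∈ [0.00, 47.71] ↔ index [0, 50].
0 + (44.40−0.00)·(50−0)/(47.71−0.00) = 0 + 44.40·50/47.71 ≈ 46.53, so AQI = 47.
Sub-indices: NO₂→156, SO₂→97, CO→110, O₃→135, PM2.5→430, PM10→47. Ranked high→low: 430, 156, 135, 110, 97, 47. Second-highest sub-index = 156.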